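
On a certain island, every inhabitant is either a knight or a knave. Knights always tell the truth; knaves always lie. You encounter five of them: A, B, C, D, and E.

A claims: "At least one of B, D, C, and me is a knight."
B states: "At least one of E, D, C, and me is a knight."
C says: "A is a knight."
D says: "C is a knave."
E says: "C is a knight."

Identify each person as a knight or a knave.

Consider A. Suppose A is a knave.
Then no assignment of the remaining roles makes every statement match its speaker's type — contradiction.
So A is a knight.
With that fixed, C's statement is true, so C is a knight.
With that fixed, D's statement is false, so D is a knave.
With that fixed, E's statement is true, so E is a knight.
With that fixed, B's statement is true, so B is a knight.

A: knight, B: knight, C: knight, D: knave, E: knight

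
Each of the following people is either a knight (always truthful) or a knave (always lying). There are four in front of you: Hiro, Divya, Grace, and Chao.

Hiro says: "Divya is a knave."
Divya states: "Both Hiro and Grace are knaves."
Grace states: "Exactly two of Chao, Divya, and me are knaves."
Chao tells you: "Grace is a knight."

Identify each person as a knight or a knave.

Consider Hiro. Suppose Hiro is a knave.
Then no assignment of the remaining roles makes every statement match its speaker's type — contradiction.
So Hiro is a knight.
With that fixed, Divya's statement is false, so Divya is a knave.
Consider Grace. Suppose Grace is a knight.
Then no assignment of the remaining roles makes every statement match its speaker's type — contradiction.
So Grace is a knave.
With that fixed, Chao's statement is false, so Chao is a knave.

Hiro: knight, Divya: knave, Grace: knave, Chao: knave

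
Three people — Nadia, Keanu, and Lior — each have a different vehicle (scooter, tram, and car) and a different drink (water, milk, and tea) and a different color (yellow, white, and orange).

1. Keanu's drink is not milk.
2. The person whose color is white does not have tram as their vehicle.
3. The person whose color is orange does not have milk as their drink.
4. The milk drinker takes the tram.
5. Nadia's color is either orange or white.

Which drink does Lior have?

milk

With clues 1–5, tea and water are impossible for Lior's drink.
That leaves milk.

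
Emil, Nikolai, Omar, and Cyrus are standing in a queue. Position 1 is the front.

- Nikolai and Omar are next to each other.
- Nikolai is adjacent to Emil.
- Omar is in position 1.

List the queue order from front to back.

Omar, Nikolai, Emil, Cyrus

From clues 1–2: Nikolai is in {2,3}.
From clues 1–3: Omar → position 1, Nikolai → position 2, Emil → position 3, Cyrus → position 4.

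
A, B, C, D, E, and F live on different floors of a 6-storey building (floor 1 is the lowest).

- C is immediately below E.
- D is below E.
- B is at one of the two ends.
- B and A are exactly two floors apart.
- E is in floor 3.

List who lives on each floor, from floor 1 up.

D, C, E, A, F, B

From clue 1: C is in {1,2,3,4,5}.
From clues 1–2: C is in {2,3,4,5}.
From clues 1–3: B is in {1,6}.
From clues 1–4: A is in {3,4}.
From clues 1–5: D → floor 1, C → floor 2, E → floor 3, A → floor 4, F → floor 5, B → floor 6.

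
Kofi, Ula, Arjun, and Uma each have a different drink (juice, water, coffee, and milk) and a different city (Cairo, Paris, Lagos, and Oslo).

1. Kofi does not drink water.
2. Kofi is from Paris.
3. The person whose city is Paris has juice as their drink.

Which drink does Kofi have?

Clue 1 rules out water for Kofi's drink.
With clues 1–3, coffee and milk are impossible for Kofi's drink.
That leaves juice.

juice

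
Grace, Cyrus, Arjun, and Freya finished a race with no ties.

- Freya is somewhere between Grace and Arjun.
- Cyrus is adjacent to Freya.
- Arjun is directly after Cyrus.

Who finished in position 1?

With clue 1, Freya is ruled out for place 1.
With clues 1–2, Cyrus is ruled out for place 1.
With clues 1–3, Arjun is ruled out for place 1.
So place 1 is Grace.

Grace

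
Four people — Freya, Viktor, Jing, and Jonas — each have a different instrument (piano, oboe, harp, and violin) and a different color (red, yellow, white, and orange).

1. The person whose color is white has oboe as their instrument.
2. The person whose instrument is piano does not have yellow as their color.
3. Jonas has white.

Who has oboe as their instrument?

With clues 1–3, Freya, Jing, and Viktor are impossible for the one with instrument oboe.
That leaves Jonas.

Jonas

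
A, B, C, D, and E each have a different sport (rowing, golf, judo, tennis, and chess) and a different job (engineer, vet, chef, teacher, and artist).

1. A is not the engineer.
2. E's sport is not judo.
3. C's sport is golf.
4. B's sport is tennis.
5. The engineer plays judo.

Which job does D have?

engineer

With clues 1–5, artist, chef, teacher, and vet are impossible for D's job.
That leaves engineer.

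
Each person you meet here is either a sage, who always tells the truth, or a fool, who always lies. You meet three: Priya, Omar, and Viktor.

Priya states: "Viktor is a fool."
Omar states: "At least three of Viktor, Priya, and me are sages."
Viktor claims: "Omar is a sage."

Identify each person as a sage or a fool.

Consider Priya. Suppose Priya is a fool.
Then no assignment of the remaining roles makes every statement match its speaker's type — contradiction.
So Priya is a sage.
Consider Omar. Suppose Omar is a sage.
Then no assignment of the remaining roles makes every statement match its speaker's type — contradiction.
So Omar is a fool.
With that fixed, Viktor's statement is false, so Viktor is a fool.

Priya: sage, Omar: fool, Viktor: fool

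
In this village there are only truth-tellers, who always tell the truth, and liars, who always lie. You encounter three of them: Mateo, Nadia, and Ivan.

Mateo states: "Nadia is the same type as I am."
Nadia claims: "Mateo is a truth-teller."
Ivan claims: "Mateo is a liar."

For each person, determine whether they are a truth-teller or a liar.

Consider Mateo. Suppose Mateo is a liar.
Then no assignment of the remaining roles makes every statement match its speaker's type — contradiction.
So Mateo is a truth-teller.
With that fixed, Nadia's statement is true, so Nadia is a truth-teller.
With that fixed, Ivan's statement is false, so Ivan is a liar.

Mateo: truth-teller, Nadia: truth-teller, Ivan: liar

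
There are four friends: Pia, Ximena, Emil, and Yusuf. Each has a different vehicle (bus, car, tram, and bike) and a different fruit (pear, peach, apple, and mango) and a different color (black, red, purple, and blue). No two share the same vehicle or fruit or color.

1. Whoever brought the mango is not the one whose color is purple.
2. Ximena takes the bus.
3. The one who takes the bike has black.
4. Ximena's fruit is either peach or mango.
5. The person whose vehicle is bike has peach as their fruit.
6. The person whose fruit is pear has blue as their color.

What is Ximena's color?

red

With clues 1–3, black is impossible for Ximena's color.
With clues 1–5, purple is impossible for Ximena's color.
With clues 1–6, blue is impossible for Ximena's color.
That leaves red.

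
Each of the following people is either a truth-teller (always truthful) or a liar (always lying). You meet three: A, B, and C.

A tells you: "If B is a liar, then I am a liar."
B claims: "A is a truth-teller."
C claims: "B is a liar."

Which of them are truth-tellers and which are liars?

A: truth-teller, B: truth-teller, C: liar

Consider A. Suppose A is a liar.
Then A's own statement would have to be false, but it can't be — contradiction.
So A is a truth-teller.
With that fixed, B's statement is true, so B is a truth-teller.
With that fixed, C's statement is false, so C is a liar.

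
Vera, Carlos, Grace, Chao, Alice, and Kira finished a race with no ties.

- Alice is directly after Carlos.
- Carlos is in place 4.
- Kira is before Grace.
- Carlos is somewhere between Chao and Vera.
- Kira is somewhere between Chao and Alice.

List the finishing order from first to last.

Chao, Kira, Grace, Carlos, Alice, Vera

From clue 1: Carlos is in {1,2,3,4,5}.
From clues 1–2: Carlos → place 4, Alice → place 5.
From clues 1–3: Grace is in {2,3,6}.
From clues 1–4: Grace is in {2,3}.
From clues 1–5: Chao → place 1, Kira → place 2, Grace → place 3, Vera → place 6.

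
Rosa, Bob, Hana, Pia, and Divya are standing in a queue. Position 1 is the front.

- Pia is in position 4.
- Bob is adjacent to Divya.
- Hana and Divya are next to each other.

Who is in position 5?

With clue 1, Pia is ruled out for position 5.
With clues 1–2, Bob and Divya are ruled out for position 5.
With clues 1–3, Hana is ruled out for position 5.
So position 5 is Rosa.

Rosa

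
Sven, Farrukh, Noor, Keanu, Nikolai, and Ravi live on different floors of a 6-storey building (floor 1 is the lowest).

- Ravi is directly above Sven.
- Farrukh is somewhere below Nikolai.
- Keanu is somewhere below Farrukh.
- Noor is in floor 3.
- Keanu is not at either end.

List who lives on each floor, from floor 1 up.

Sven, Ravi, Noor, Keanu, Farrukh, Nikolai

From clue 1: Sven is in {1,2,3,4,5}.
From clues 1–3: Farrukh is in {2,3,4,5}.
From clues 1–4: Noor → floor 3.
From clues 1–5: Sven → floor 1, Ravi → floor 2, Keanu → floor 4, Farrukh → floor 5, Nikolai → floor 6.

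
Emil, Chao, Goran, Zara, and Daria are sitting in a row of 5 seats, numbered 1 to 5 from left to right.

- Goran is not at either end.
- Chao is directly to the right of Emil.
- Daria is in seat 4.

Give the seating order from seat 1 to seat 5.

From clue 1: Goran is in {2,3,4}.
From clues 1–3: Emil → seat 1, Chao → seat 2, Goran → seat 3, Daria → seat 4, Zara → seat 5.

Emil, Chao, Goran, Daria, Zara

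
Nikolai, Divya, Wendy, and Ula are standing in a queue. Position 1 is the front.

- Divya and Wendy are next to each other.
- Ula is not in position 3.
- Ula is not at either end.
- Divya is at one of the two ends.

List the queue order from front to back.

Nikolai, Ula, Wendy, Divya

From clues 1–2: Ula is in {1,2,4}.
From clues 1–3: Nikolai → position 1, Ula → position 2.
From clues 1–4: Wendy → position 3, Divya → position 4.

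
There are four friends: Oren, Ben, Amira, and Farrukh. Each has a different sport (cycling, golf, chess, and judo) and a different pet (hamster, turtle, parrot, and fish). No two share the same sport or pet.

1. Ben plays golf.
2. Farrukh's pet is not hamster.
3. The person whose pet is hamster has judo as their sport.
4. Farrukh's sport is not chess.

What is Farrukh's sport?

Clue 1 rules out golf for Farrukh's sport.
With clues 1–3, judo is impossible for Farrukh's sport.
With clues 1–4, chess is impossible for Farrukh's sport.
That leaves cycling.

cycling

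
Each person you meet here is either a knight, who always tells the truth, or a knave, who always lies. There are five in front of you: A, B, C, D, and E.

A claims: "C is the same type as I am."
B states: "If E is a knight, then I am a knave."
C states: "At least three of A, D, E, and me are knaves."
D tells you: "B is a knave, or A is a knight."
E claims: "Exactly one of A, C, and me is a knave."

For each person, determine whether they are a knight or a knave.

A: knave, B: knight, C: knight, D: knave, E: knave

Consider A. Suppose A is a knight.
Then no assignment of the remaining roles makes every statement match its speaker's type — contradiction.
So A is a knave.
Consider B. Suppose B is a knave.
Then B's own statement would have to be false, but it can't be — contradiction.
So B is a knight.
With that fixed, D's statement is false, so D is a knave.
Consider C. Suppose C is a knave.
Then A's statement comes out true, contradicting A being a knave.
So C is a knight.
Consider E. Suppose E is a knight.
Then B's statement comes out false, contradicting B being a knight.
So E is a knave.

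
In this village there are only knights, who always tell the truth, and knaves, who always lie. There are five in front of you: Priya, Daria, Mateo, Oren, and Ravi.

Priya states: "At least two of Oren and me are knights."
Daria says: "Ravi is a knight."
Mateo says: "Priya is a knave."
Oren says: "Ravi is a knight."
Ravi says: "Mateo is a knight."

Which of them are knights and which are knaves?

Consider Priya. Suppose Priya is a knight.
Then no assignment of the remaining roles makes every statement match its speaker's type — contradiction.
So Priya is a knave.
With that fixed, Mateo's statement is true, so Mateo is a knight.
With that fixed, Ravi's statement is true, so Ravi is a knight.
With that fixed, Daria's statement is true, so Daria is a knight.
With that fixed, Oren's statement is true, so Oren is a knight.

Priya: knave, Daria: knight, Mateo: knight, Oren: knight, Ravi: knight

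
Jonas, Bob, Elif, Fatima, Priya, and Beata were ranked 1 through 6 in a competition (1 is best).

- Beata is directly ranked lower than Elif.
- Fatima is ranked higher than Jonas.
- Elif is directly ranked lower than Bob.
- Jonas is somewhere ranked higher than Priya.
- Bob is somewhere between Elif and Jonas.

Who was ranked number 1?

With clue 1, Beata is ruled out for rank 1.
With clues 1–2, Jonas is ruled out for rank 1.
With clues 1–3, Elif is ruled out for rank 1.
With clues 1–4, Priya is ruled out for rank 1.
With clues 1–5, Bob is ruled out for rank 1.
So rank 1 is Fatima.

Fatima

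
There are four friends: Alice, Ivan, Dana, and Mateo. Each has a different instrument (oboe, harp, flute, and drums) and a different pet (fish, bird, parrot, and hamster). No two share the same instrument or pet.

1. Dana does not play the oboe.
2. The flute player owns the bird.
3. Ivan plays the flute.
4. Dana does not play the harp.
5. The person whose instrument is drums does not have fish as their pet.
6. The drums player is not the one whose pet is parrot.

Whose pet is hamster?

Dana

With clues 1–3, Ivan is impossible for the one with pet hamster.
With clues 1–6, Alice and Mateo are impossible for the one with pet hamster.
That leaves Dana.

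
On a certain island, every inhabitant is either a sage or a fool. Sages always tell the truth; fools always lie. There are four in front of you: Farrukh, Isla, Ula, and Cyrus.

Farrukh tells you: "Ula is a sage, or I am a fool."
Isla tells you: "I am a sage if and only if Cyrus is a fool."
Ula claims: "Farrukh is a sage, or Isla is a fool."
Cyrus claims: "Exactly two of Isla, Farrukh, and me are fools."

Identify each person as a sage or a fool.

Farrukh: sage, Isla: sage, Ula: sage, Cyrus: fool

Consider Farrukh. Suppose Farrukh is a fool.
Then Farrukh's own statement would have to be false, but it can't be — contradiction.
So Farrukh is a sage.
With that fixed, Ula's statement is true, so Ula is a sage.
Consider Isla. Suppose Isla is a fool.
Then whichever role Cyrus has, Cyrus's statement has the wrong truth value — contradiction.
So Isla is a sage.
With that fixed, Cyrus's statement is false, so Cyrus is a fool.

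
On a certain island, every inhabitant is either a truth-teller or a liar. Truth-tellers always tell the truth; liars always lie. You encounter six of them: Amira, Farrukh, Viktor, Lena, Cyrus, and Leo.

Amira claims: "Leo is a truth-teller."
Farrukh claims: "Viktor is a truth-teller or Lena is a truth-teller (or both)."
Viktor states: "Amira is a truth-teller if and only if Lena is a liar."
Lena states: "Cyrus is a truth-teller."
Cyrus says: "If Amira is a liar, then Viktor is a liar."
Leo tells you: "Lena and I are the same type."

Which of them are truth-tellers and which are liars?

Consider Amira. Suppose Amira is a liar.
Then no assignment of the remaining roles makes every statement match its speaker's type — contradiction.
So Amira is a truth-teller.
With that fixed, Cyrus's statement is true, so Cyrus is a truth-teller.
With that fixed, Lena's statement is true, so Lena is a truth-teller.
With that fixed, Farrukh's statement is true, so Farrukh is a truth-teller.
With that fixed, Viktor's statement is false, so Viktor is a liar.
Consider Leo. Suppose Leo is a liar.
Then Amira's statement comes out false, contradicting Amira being a truth-teller.
So Leo is a truth-teller.

Amira: truth-teller, Farrukh: truth-teller, Viktor: liar, Lena: truth-teller, Cyrus: truth-teller, Leo: truth-teller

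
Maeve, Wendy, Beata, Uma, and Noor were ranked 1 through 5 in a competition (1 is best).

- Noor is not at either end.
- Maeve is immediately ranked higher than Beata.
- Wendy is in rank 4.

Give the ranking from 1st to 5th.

Maeve, Beata, Noor, Wendy, Uma

From clue 1: Noor is in {2,3,4}.
From clues 1–3: Maeve → rank 1, Beata → rank 2, Noor → rank 3, Wendy → rank 4, Uma → rank 5.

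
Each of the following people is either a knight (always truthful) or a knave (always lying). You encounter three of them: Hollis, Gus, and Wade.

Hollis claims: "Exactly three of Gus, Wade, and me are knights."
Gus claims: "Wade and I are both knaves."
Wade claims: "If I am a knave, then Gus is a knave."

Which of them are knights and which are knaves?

Consider Hollis. Suppose Hollis is a knight.
Then no assignment of the remaining roles makes every statement match its speaker's type — contradiction.
So Hollis is a knave.
Consider Gus. Suppose Gus is a knight.
Then Gus's own statement would have to be true, but it can't be — contradiction.
So Gus is a knave.
With that fixed, Wade's statement is true, so Wade is a knight.

Hollis: knave, Gus: knave, Wade: knight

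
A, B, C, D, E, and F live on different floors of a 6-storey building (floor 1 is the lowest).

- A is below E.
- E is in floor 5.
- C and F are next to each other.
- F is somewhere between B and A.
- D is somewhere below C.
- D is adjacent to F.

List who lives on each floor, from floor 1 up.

A, D, F, C, E, B

From clue 1: A is in {1,2,3,4,5}.
From clues 1–2: E → floor 5.
From clues 1–3: A is in {1,2,3,4}.
From clues 1–4: A is in {1,2,4}.
From clues 1–5: B → floor 6.
From clues 1–6: A → floor 1, D → floor 2, F → floor 3, C → floor 4.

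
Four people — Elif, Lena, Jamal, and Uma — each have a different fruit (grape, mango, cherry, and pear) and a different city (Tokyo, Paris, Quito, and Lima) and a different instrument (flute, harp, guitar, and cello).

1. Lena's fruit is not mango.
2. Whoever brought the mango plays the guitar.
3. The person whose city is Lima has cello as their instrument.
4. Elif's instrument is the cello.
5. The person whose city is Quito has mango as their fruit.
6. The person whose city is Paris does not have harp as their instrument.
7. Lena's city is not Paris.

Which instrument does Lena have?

harp

With clues 1–2, guitar is impossible for Lena's instrument.
With clues 1–4, cello is impossible for Lena's instrument.
With clues 1–7, flute is impossible for Lena's instrument.
That leaves harp.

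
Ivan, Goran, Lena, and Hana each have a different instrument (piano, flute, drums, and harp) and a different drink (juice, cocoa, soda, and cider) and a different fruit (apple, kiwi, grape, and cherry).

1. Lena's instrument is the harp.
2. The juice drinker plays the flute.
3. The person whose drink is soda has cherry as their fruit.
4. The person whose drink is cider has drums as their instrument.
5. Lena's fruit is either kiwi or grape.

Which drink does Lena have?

cocoa

With clues 1–2, juice is impossible for Lena's drink.
With clues 1–4, cider is impossible for Lena's drink.
With clues 1–5, soda is impossible for Lena's drink.
That leaves cocoa.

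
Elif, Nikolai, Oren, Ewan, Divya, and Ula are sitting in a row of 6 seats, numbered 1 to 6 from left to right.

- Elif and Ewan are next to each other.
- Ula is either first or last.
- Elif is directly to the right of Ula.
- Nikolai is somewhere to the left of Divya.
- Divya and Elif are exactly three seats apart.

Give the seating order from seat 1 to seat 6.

Ula, Elif, Ewan, Nikolai, Divya, Oren

From clues 1–2: Ula is in {1,6}.
From clues 1–3: Ula → seat 1, Elif → seat 2, Ewan → seat 3.
From clues 1–4: Nikolai is in {4,5}.
From clues 1–5: Nikolai → seat 4, Divya → seat 5, Oren → seat 6.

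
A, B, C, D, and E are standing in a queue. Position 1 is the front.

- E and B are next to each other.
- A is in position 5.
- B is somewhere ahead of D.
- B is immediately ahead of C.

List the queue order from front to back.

From clues 1–2: A → position 5.
From clues 1–3: D is in {3,4}.
From clues 1–4: E → position 1, B → position 2, C → position 3, D → position 4.

E, B, C, D, A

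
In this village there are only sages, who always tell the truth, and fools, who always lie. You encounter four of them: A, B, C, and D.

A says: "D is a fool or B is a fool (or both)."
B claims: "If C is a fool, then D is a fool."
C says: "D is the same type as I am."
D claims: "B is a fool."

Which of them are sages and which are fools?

A: sage, B: fool, C: fool, D: sage

Consider A. Suppose A is a fool.
Then no assignment of the remaining roles makes every statement match its speaker's type — contradiction.
So A is a sage.
Consider B. Suppose B is a sage.
Then no assignment of the remaining roles makes every statement match its speaker's type — contradiction.
So B is a fool.
With that fixed, D's statement is true, so D is a sage.
Consider C. Suppose C is a sage.
Then B's statement comes out true, contradicting B being a fool.
So C is a fool.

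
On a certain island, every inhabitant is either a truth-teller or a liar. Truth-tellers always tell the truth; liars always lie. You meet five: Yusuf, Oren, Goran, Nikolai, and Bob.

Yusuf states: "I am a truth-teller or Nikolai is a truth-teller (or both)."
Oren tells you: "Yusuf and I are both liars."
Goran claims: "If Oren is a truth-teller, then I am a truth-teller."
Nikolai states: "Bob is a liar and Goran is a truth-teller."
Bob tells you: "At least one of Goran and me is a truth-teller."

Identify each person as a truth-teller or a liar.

Yusuf: truth-teller, Oren: liar, Goran: truth-teller, Nikolai: liar, Bob: truth-teller

Consider Yusuf. Suppose Yusuf is a liar.
Then whichever role Oren has, Oren's statement has the wrong truth value — contradiction.
So Yusuf is a truth-teller.
With that fixed, Oren's statement is false, so Oren is a liar.
With that fixed, Goran's statement is true, so Goran is a truth-teller.
With that fixed, Bob's statement is true, so Bob is a truth-teller.
With that fixed, Nikolai's statement is false, so Nikolai is a liar.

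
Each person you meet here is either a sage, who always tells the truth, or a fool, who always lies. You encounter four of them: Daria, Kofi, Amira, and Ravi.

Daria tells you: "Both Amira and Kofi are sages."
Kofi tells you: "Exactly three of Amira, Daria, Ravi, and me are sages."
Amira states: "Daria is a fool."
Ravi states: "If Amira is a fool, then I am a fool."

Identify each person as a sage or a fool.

Daria: fool, Kofi: fool, Amira: sage, Ravi: sage

Consider Daria. Suppose Daria is a sage.
Then no assignment of the remaining roles makes every statement match its speaker's type — contradiction.
So Daria is a fool.
With that fixed, Amira's statement is true, so Amira is a sage.
With that fixed, Ravi's statement is true, so Ravi is a sage.
Consider Kofi. Suppose Kofi is a sage.
Then Daria's statement comes out true, contradicting Daria being a fool.
So Kofi is a fool.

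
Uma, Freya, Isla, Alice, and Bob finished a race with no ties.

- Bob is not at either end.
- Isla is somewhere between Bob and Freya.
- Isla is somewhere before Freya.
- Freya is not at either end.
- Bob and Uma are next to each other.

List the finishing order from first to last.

From clue 1: Bob is in {2,3,4}.
From clues 1–2: Isla is in {2,3,4}.
From clues 1–3: Freya is in {4,5}.
From clues 1–4: Bob → place 2, Isla → place 3, Freya → place 4.
From clues 1–5: Uma → place 1, Alice → place 5.

Uma, Bob, Isla, Freya, Alice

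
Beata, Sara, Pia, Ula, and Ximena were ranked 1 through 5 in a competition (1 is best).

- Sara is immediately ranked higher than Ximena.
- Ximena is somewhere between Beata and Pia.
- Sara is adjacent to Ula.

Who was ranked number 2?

Ula

With clues 1–2, Ximena is ruled out for rank 2.
With clues 1–3, Beata, Pia, and Sara are ruled out for rank 2.
So rank 2 is Ula.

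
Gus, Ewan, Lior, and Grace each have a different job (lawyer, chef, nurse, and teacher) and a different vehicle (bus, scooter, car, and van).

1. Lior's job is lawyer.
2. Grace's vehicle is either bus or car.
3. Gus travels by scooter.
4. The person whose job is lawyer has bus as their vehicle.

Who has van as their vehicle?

With clues 1–2, Grace is impossible for the one with vehicle van.
With clues 1–3, Gus is impossible for the one with vehicle van.
With clues 1–4, Lior is impossible for the one with vehicle van.
That leaves Ewan.

Ewan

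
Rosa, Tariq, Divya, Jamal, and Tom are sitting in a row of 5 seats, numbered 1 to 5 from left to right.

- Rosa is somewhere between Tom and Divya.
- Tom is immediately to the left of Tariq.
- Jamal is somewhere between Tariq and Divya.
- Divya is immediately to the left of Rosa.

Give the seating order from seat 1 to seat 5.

From clue 1: Rosa is in {2,3,4}.
From clues 1–3: Tariq is in {2,5}.
From clues 1–4: Divya → seat 1, Rosa → seat 2, Jamal → seat 3, Tom → seat 4, Tariq → seat 5.

Divya, Rosa, Jamal, Tom, Tariq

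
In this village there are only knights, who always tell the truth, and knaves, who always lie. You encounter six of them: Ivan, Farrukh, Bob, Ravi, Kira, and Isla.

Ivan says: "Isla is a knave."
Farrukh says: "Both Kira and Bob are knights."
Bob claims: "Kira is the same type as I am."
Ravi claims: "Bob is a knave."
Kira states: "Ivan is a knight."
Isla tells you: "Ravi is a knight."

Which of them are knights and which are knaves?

Ivan: knight, Farrukh: knight, Bob: knight, Ravi: knave, Kira: knight, Isla: knave

Consider Ivan. Suppose Ivan is a knave.
Then no assignment of the remaining roles makes every statement match its speaker's type — contradiction.
So Ivan is a knight.
With that fixed, Kira's statement is true, so Kira is a knight.
Consider Farrukh. Suppose Farrukh is a knave.
Then no assignment of the remaining roles makes every statement match its speaker's type — contradiction.
So Farrukh is a knight.
Consider Bob. Suppose Bob is a knave.
Then Farrukh's statement comes out false, contradicting Farrukh being a knight.
So Bob is a knight.
With that fixed, Ravi's statement is false, so Ravi is a knave.
With that fixed, Isla's statement is false, so Isla is a knave.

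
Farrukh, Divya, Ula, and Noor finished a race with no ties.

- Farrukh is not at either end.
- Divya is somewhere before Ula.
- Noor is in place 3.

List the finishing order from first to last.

From clue 1: Farrukh is in {2,3}.
From clues 1–3: Divya → place 1, Farrukh → place 2, Noor → place 3, Ula → place 4.

Divya, Farrukh, Noor, Ula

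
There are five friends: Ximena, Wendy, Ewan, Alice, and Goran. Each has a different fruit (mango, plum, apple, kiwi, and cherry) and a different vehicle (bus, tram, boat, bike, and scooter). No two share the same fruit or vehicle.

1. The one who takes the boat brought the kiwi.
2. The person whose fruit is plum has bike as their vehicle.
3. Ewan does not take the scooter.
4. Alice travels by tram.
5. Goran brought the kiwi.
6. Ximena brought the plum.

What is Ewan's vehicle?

With clues 1–3, scooter is impossible for Ewan's vehicle.
With clues 1–4, tram is impossible for Ewan's vehicle.
With clues 1–5, boat is impossible for Ewan's vehicle.
With clues 1–6, bike is impossible for Ewan's vehicle.
That leaves bus.

bus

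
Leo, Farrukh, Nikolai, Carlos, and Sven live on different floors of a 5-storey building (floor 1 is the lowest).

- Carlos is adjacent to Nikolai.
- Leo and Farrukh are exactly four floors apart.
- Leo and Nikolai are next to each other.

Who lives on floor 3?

With clues 1–2, Farrukh, Leo, and Sven are ruled out for floor 3.
With clues 1–3, Nikolai is ruled out for floor 3.
So floor 3 is Carlos.

Carlos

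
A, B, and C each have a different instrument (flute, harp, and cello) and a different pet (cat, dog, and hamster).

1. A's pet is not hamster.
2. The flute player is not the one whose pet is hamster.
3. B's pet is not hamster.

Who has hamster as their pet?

C

Clue 1 rules out A for the one with pet hamster.
With clues 1–3, B is impossible for the one with pet hamster.
That leaves C.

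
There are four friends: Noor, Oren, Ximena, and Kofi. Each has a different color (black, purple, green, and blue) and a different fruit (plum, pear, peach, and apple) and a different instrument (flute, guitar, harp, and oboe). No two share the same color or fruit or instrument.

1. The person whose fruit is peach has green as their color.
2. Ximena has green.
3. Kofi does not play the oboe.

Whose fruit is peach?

With clues 1–2, Kofi, Noor, and Oren are impossible for the one with fruit peach.
That leaves Ximena.

Ximena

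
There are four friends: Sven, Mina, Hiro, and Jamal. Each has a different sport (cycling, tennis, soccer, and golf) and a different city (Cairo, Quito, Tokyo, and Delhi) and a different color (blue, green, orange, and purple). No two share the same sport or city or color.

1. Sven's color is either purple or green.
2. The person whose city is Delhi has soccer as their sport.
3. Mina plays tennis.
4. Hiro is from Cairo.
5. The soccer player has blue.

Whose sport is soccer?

With clues 1–3, Mina is impossible for the one with sport soccer.
With clues 1–4, Hiro is impossible for the one with sport soccer.
With clues 1–5, Sven is impossible for the one with sport soccer.
That leaves Jamal.

Jamal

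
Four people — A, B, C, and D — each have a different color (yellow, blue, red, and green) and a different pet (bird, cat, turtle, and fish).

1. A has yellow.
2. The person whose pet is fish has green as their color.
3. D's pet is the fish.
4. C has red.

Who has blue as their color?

Clue 1 rules out A for the one with color blue.
With clues 1–3, D is impossible for the one with color blue.
With clues 1–4, C is impossible for the one with color blue.
That leaves B.

B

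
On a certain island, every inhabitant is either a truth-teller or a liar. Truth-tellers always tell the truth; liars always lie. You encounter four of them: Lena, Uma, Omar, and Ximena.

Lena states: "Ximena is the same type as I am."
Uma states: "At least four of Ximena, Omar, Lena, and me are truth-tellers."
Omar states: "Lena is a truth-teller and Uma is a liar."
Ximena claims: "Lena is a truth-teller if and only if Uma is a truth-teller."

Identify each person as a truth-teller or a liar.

Consider Lena. Suppose Lena is a truth-teller.
Then no assignment of the remaining roles makes every statement match its speaker's type — contradiction.
So Lena is a liar.
With that fixed, Uma's statement is false, so Uma is a liar.
With that fixed, Omar's statement is false, so Omar is a liar.
With that fixed, Ximena's statement is true, so Ximena is a truth-teller.

Lena: liar, Uma: liar, Omar: liar, Ximena: truth-teller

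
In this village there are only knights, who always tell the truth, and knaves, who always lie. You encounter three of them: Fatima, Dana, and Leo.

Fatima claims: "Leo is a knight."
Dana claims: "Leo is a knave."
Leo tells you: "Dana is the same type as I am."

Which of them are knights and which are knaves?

Fatima: knave, Dana: knight, Leo: knave

Consider Fatima. Suppose Fatima is a knight.
Then no assignment of the remaining roles makes every statement match its speaker's type — contradiction.
So Fatima is a knave.
Consider Dana. Suppose Dana is a knave.
Then whichever role Leo has, Leo's statement has the wrong truth value — contradiction.
So Dana is a knight.
Consider Leo. Suppose Leo is a knight.
Then Fatima's statement comes out true, contradicting Fatima being a knave.
So Leo is a knave.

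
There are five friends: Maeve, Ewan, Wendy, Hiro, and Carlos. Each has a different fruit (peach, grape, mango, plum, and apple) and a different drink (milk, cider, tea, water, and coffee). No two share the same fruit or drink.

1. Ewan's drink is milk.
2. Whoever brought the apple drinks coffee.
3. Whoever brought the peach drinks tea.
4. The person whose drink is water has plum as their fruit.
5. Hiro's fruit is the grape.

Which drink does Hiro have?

Clue 1 rules out milk for Hiro's drink.
With clues 1–5, coffee, tea, and water are impossible for Hiro's drink.
That leaves cider.

cider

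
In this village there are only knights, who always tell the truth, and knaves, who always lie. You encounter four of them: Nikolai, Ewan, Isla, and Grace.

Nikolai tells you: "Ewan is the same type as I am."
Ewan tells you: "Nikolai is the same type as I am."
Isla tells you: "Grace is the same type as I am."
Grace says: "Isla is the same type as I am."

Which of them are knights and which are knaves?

Nikolai: knight, Ewan: knight, Isla: knight, Grace: knight

Consider Nikolai. Suppose Nikolai is a knave.
Then whichever role Ewan has, Ewan's statement has the wrong truth value — contradiction.
So Nikolai is a knight.
Consider Ewan. Suppose Ewan is a knave.
Then Nikolai's statement comes out false, contradicting Nikolai being a knight.
So Ewan is a knight.
Consider Isla. Suppose Isla is a knave.
Then whichever role Grace has, Grace's statement has the wrong truth value — contradiction.
So Isla is a knight.
Consider Grace. Suppose Grace is a knave.
Then Isla's statement comes out false, contradicting Isla being a knight.
So Grace is a knight.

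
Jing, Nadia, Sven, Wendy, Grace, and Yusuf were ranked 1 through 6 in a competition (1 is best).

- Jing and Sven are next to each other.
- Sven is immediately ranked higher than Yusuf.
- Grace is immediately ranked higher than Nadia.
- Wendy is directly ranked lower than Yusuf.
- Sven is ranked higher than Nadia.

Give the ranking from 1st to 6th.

Jing, Sven, Yusuf, Wendy, Grace, Nadia

From clues 1–2: Jing is in {1,2,3,4}.
From clues 1–4: Jing is in {1,3}.
From clues 1–5: Jing → rank 1, Sven → rank 2, Yusuf → rank 3, Wendy → rank 4, Grace → rank 5, Nadia → rank 6.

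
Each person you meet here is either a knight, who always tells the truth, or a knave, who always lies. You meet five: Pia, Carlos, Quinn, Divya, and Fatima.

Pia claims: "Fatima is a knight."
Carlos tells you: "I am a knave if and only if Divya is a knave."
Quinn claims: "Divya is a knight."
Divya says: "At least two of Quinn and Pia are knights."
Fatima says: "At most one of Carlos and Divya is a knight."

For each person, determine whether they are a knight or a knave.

Consider Pia. Suppose Pia is a knave.
Then no assignment of the remaining roles makes every statement match its speaker's type — contradiction.
So Pia is a knight.
Consider Carlos. Suppose Carlos is a knight.
Then no assignment of the remaining roles makes every statement match its speaker's type — contradiction.
So Carlos is a knave.
With that fixed, Fatima's statement is true, so Fatima is a knight.
Consider Quinn. Suppose Quinn is a knave.
Then no assignment of the remaining roles makes every statement match its speaker's type — contradiction.
So Quinn is a knight.
With that fixed, Divya's statement is true, so Divya is a knight.

Pia: knight, Carlos: knave, Quinn: knight, Divya: knight, Fatima: knight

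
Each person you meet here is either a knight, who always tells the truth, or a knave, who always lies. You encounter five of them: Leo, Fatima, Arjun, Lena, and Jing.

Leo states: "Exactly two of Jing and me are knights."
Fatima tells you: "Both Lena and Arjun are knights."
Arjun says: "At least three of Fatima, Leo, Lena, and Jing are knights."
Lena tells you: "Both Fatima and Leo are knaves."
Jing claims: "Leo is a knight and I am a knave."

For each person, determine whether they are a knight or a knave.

Consider Leo. Suppose Leo is a knight.
Then whichever role Jing has, Jing's statement has the wrong truth value — contradiction.
So Leo is a knave.
With that fixed, Jing's statement is false, so Jing is a knave.
With that fixed, Arjun's statement is false, so Arjun is a knave.
With that fixed, Fatima's statement is false, so Fatima is a knave.
With that fixed, Lena's statement is true, so Lena is a knight.

Leo: knave, Fatima: knave, Arjun: knave, Lena: knight, Jing: knave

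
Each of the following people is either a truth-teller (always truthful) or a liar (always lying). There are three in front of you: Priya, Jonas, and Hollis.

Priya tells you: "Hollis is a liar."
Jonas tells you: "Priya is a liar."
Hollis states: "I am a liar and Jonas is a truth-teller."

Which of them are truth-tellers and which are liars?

Consider Priya. Suppose Priya is a liar.
Then no assignment of the remaining roles makes every statement match its speaker's type — contradiction.
So Priya is a truth-teller.
With that fixed, Jonas's statement is false, so Jonas is a liar.
With that fixed, Hollis's statement is false, so Hollis is a liar.

Priya: truth-teller, Jonas: liar, Hollis: liar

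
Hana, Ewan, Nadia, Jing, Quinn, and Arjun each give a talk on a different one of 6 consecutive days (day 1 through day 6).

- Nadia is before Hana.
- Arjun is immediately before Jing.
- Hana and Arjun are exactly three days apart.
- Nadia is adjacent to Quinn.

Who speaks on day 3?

With clues 1–3, Hana is ruled out for day 3.
With clues 1–4, Ewan, Jing, Nadia, and Quinn are ruled out for day 3.
So day 3 is Arjun.

Arjun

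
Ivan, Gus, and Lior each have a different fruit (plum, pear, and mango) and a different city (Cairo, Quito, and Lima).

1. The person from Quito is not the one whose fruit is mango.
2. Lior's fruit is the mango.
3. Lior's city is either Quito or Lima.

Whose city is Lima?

Lior

With clues 1–3, Gus and Ivan are impossible for the one with city Lima.
That leaves Lior.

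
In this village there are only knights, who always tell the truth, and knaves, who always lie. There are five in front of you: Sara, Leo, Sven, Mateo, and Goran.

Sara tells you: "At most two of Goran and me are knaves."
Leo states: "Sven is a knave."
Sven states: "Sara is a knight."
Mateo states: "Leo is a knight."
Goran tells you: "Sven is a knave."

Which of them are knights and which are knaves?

Sara: knight, Leo: knave, Sven: knight, Mateo: knave, Goran: knave

Regardless of anyone's role, Sara's statement is true, so Sara is a knight.
With that fixed, Sven's statement is true, so Sven is a knight.
With that fixed, Goran's statement is false, so Goran is a knave.
With that fixed, Leo's statement is false, so Leo is a knave.
With that fixed, Mateo's statement is false, so Mateo is a knave.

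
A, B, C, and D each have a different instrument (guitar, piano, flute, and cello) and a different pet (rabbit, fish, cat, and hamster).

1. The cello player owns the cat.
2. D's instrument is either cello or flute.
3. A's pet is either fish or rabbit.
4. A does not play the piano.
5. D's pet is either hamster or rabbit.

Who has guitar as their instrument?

A

With clues 1–2, D is impossible for the one with instrument guitar.
With clues 1–5, B and C are impossible for the one with instrument guitar.
That leaves A.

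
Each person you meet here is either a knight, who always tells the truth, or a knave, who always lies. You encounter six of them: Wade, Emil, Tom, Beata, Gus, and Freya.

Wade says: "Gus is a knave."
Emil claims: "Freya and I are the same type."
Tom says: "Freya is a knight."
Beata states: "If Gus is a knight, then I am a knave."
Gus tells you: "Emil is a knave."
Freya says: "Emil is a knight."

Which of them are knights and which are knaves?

Wade: knight, Emil: knight, Tom: knight, Beata: knight, Gus: knave, Freya: knight

Consider Wade. Suppose Wade is a knave.
Then no assignment of the remaining roles makes every statement match its speaker's type — contradiction.
So Wade is a knight.
Consider Emil. Suppose Emil is a knave.
Then no assignment of the remaining roles makes every statement match its speaker's type — contradiction.
So Emil is a knight.
With that fixed, Gus's statement is false, so Gus is a knave.
With that fixed, Freya's statement is true, so Freya is a knight.
With that fixed, Tom's statement is true, so Tom is a knight.
With that fixed, Beata's statement is true, so Beata is a knight.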